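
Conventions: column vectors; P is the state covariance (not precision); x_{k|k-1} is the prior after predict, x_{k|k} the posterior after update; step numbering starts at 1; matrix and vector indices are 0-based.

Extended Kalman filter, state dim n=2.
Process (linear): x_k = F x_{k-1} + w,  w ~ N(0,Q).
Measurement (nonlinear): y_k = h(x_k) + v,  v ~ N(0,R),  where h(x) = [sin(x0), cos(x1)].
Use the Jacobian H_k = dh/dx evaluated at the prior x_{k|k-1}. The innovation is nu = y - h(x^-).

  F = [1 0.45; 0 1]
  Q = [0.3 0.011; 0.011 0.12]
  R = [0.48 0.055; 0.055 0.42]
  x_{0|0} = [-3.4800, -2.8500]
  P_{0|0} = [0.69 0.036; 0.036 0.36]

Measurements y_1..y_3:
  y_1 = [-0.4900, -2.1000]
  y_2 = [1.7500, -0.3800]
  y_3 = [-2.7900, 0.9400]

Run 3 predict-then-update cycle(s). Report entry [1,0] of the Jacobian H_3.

step 1: x^-=[-4.7625, -2.8500]  P^-=[1.0953 0.2090; 0.2090 0.4800]  H_jac=[0.0501 0.0000; 0.0000 0.2875]  S=[0.4827 0.0580; 0.0580 0.4597]  K=[0.0995 0.1182; -0.0146 0.3020]  nu=[-1.4887, -1.1422]  x^+=[-5.0455, -3.1732]  P^+=[1.0827 0.1917; 0.1917 0.4385]
step 2: x^-=[-6.4735, -3.1732]  P^-=[1.6440 0.4000; 0.4000 0.5585]  H_jac=[0.9819 0.0000; 0.0000 -0.0316]  S=[2.0652 0.0426; 0.0426 0.4206]  K=[0.7839 -0.1095; 0.1914 -0.0614]  nu=[1.9391, 0.6195]  x^+=[-5.0211, -2.8401]  P^+=[0.3771 0.0901; 0.0901 0.4822]
step 3: x^-=[-6.2991, -2.8401]  P^-=[0.8559 0.3181; 0.3181 0.6022]  H_jac=[0.9999 0.0000; 0.0000 0.2970]  S=[1.3356 0.1495; 0.1495 0.4731]  K=[0.6410 -0.0028; 0.2030 0.3139]  nu=[-2.7741, 1.8949]  x^+=[-8.0827, -2.8085]  P^+=[0.3076 0.1147; 0.1147 0.4815]

H_jac[1,0] = 0.0000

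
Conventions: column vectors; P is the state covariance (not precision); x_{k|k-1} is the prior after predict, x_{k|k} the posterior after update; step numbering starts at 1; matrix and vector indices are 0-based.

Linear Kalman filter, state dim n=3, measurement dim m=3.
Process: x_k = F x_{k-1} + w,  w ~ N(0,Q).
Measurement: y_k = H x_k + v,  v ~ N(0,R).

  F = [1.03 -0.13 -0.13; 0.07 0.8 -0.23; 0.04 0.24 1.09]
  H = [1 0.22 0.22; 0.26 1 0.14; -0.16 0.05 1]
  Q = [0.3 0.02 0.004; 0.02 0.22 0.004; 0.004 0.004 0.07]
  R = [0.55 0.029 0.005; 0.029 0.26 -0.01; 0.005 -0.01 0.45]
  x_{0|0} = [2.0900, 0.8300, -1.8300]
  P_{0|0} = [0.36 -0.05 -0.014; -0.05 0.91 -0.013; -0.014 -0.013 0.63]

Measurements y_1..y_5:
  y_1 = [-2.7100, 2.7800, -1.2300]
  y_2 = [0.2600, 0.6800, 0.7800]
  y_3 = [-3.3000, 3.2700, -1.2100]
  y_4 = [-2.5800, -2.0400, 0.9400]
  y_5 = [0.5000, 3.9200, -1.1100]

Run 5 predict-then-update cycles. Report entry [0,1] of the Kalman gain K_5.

step 1: x^-=[2.2827, 1.2312, -1.7119]  P^-=[0.7246 -0.0662 -0.1243; -0.0662 0.8371 0.0078; -0.1243 0.0078 0.8625]  S=[1.2738 0.3356 -0.0311; 0.3356 1.1217 0.1105; -0.0311 0.1105 1.3748]  K=[0.5463 -0.0542 -0.1605; -0.1084 0.7663 -0.0202; 0.0679 0.0021 0.6435]  nu=[-4.8869, 1.1950, 0.7856]  x^+=[-0.5780, 2.6610, -1.5356]  P^+=[0.3182 -0.0774 -0.0141; -0.0774 0.2221 -0.0408; -0.0141 -0.0408 0.2897]
step 2: x^-=[-0.7416, 2.4415, -1.0583]  P^-=[0.6694 -0.0281 -0.0583; -0.0281 0.3859 -0.0631; -0.0583 -0.0631 0.4034]  S=[1.2135 0.2433 -0.0804; 0.2433 0.6625 -0.0354; -0.0804 -0.0354 0.8843]  K=[0.5251 0.0076 -0.1406; -0.0843 0.5875 -0.0287; 0.0498 -0.0263 0.4666]  nu=[0.6973, -1.4205, 1.5976]  x^+=[-0.6109, 1.5023, -0.2407]  P^+=[0.3034 -0.0590 -0.0093; -0.0590 0.1711 -0.0372; -0.0093 -0.0372 0.2109]
step 3: x^-=[-0.7933, 1.2145, 0.0737]  P^-=[0.6453 -0.0126 -0.0369; -0.0126 0.3495 -0.0490; -0.0369 -0.0490 0.3095]  S=[1.2006 0.2503 -0.0734; 0.2503 0.6362 -0.0323; -0.0734 -0.0323 0.7840]  K=[0.5149 0.0266 -0.1303; -0.0738 0.5614 -0.0214; 0.0461 -0.0217 0.4026]  nu=[-2.7901, 2.2515, -1.4714]  x^+=[-1.9784, 2.7158, -0.6963]  P^+=[0.2963 -0.0530 -0.0062; -0.0530 0.1623 -0.0322; -0.0062 -0.0322 0.1822]
step 4: x^-=[-2.3002, 2.1943, -0.1863]  P^-=[0.6350 -0.0094 -0.0289; -0.0094 0.3411 -0.0390; -0.0289 -0.0390 0.2779]  S=[1.1943 0.2523 -0.0688; 0.2523 0.6316 -0.0252; -0.0688 -0.0252 0.7505]  K=[0.5108 0.0311 -0.1267; -0.0703 0.5551 -0.0150; 0.0447 -0.0148 0.3774]  nu=[-0.7215, -3.6101, 0.6486]  x^+=[-2.8631, 0.2314, 0.0798]  P^+=[0.2937 -0.0515 -0.0052; -0.0515 0.1599 -0.0289; -0.0052 -0.0289 0.1708]
step 5: x^-=[-2.9894, -0.0337, 0.0280]  P^-=[0.6313 -0.0089 -0.0264; -0.0089 0.3378 -0.0338; -0.0264 -0.0338 0.2661]  S=[1.1918 0.2526 -0.0671; 0.2526 0.6297 -0.0211; -0.0671 -0.0211 0.7383]  K=[0.5093 0.0322 -0.1259; -0.0691 0.5526 -0.0114; 0.0437 -0.0106 0.3675]  nu=[3.4907, 4.7270, -1.6146]  x^+=[-0.8561, 2.3559, -0.4629]  P^+=[0.2928 -0.0510 -0.0050; -0.0510 0.1589 -0.0271; -0.0050 -0.0271 0.1662]

K[0,1] = 0.0322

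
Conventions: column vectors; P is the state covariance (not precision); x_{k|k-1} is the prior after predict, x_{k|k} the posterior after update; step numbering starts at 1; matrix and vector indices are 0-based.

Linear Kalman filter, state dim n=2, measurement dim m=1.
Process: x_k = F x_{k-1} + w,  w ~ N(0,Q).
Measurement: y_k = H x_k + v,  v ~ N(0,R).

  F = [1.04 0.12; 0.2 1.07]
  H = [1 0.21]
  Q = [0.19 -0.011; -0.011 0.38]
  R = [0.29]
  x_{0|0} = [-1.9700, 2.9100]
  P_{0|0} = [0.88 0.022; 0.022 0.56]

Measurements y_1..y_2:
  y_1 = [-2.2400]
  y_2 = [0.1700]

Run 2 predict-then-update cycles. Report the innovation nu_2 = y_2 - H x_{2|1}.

step 1: x^-=[-1.6996, 2.7197]  P^-=[1.1554 0.2690; 0.2690 1.0658]  S=[1.6053]  K=[0.7549; 0.3070]  nu=[-1.1115]  x^+=[-2.5387, 2.3785]  P^+=[0.2406 -0.1030; -0.1030 0.9145]
step 2: x^-=[-2.3548, 2.0373]  P^-=[0.4376 0.0393; 0.0393 1.3925]  S=[0.8056]  K=[0.5535; 0.4118]  nu=[2.0970]  x^+=[-1.1941, 2.9009]  P^+=[0.1908 -0.1443; -0.1443 1.2559]

innov = [2.0970]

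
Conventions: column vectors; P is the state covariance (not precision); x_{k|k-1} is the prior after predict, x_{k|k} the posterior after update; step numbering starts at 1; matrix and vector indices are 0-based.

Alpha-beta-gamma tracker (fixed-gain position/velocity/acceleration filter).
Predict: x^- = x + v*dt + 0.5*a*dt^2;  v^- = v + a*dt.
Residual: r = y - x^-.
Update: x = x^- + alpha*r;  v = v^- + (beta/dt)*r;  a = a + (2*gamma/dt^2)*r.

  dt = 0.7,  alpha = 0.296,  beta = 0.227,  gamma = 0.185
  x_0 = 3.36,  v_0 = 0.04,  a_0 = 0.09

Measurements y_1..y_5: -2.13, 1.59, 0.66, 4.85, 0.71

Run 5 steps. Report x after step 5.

x_post = -0.4478

step 1: x_pred=3.4101  r=-5.5400  x^+=1.7702  v^+=-1.6936  a^+=-4.0933
step 2: x_pred=-0.4182  r=2.0082  x^+=0.1763  v^+=-3.9077  a^+=-2.5769
step 3: x_pred=-3.1905  r=3.8505  x^+=-2.0507  v^+=-4.4629  a^+=0.3305
step 4: x_pred=-5.0937  r=9.9437  x^+=-2.1504  v^+=-1.0069  a^+=7.8391
step 5: x_pred=-0.9346  r=1.6446  x^+=-0.4478  v^+=5.0138  a^+=9.0809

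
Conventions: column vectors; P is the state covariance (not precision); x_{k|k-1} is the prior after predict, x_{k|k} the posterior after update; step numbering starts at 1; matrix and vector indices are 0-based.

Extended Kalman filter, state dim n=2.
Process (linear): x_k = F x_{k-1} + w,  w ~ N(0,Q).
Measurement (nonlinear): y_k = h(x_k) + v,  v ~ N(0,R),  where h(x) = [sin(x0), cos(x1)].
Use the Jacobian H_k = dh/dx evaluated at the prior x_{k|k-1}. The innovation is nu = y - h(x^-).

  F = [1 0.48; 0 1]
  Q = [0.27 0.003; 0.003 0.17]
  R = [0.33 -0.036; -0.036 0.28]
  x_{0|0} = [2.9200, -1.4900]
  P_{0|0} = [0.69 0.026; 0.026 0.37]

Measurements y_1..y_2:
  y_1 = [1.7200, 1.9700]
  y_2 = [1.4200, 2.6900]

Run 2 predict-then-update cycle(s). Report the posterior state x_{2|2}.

step 1: x^-=[2.2048, -1.4900]  P^-=[1.0702 0.2066; 0.2066 0.5400]  H_jac=[-0.5924 0.0000; 0.0000 0.9967]  S=[0.7055 -0.1580; -0.1580 0.8165]  K=[-0.8802 0.0819; -0.0270 0.6540]  nu=[0.9143, 1.8893]  x^+=[1.5547, -0.2791]  P^+=[0.4953 0.0548; 0.0548 0.1847]
step 2: x^-=[1.4207, -0.2791]  P^-=[0.8605 0.1464; 0.1464 0.3547]  H_jac=[0.1495 0.0000; 0.0000 0.2755]  S=[0.3492 -0.0300; -0.0300 0.3069]  K=[0.3828 0.1688; 0.0908 0.3273]  nu=[0.4312, 1.7287]  x^+=[1.8777, 0.3258]  P^+=[0.8044 0.1216; 0.1216 0.3207]

x_post = [1.8777, 0.3258]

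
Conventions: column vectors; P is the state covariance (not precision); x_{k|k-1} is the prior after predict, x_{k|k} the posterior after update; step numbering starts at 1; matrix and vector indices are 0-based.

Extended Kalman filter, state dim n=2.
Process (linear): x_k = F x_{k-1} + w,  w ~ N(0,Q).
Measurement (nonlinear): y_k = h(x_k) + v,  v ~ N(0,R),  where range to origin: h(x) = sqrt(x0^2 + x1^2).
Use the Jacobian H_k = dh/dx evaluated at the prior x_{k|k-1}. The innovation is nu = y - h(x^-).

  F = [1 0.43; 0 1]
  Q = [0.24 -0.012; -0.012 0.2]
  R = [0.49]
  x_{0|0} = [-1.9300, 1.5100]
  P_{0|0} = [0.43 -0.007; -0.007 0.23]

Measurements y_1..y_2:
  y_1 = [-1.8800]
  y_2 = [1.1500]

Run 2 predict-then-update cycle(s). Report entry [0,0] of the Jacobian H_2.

H_jac[0,0] = 0.7762

step 1: x^-=[-1.2807, 1.5100]  P^-=[0.7065 0.0799; 0.0799 0.4300]  H_jac=[-0.6468 0.7626]  S=[0.9569]  K=[-0.4139; 0.2887]  nu=[-3.8600]  x^+=[0.3170, 0.3956]  P^+=[0.5426 0.1942; 0.1942 0.3502]
step 2: x^-=[0.4871, 0.3956]  P^-=[1.0144 0.3328; 0.3328 0.5502]  H_jac=[0.7762 0.6304]  S=[1.6457]  K=[0.6060; 0.3678]  nu=[0.5225]  x^+=[0.8037, 0.5878]  P^+=[0.4101 -0.0339; -0.0339 0.3276]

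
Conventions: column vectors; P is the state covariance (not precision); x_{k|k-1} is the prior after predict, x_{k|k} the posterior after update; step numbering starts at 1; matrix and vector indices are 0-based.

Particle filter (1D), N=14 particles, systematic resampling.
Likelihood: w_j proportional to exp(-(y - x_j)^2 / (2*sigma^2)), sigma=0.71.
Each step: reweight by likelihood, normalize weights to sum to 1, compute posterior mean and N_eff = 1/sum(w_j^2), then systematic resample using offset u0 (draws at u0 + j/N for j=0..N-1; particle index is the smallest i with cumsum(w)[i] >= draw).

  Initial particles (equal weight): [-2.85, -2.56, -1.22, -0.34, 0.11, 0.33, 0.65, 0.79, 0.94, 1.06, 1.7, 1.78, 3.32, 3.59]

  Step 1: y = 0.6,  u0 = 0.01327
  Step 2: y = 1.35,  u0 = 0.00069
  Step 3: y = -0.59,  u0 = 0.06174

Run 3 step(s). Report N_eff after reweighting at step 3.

N_eff = 6.4321

step 1: w=[0.0000, 0.0000, 0.0059, 0.0651, 0.1233, 0.1456, 0.1561, 0.1510, 0.1395, 0.1269, 0.0471, 0.0393, 0.0001, 0.0000]  mean=0.6692  Neff=7.8627  idx=[3, 4, 4, 5, 5, 6, 6, 7, 7, 8, 8, 9, 9, 10]
step 2: w=[0.0071, 0.0262, 0.0262, 0.0428, 0.0428, 0.0739, 0.0739, 0.0881, 0.0881, 0.1017, 0.1017, 0.1106, 0.1106, 0.1064]  mean=0.8734  Neff=11.3640  idx=[0, 3, 4, 5, 6, 7, 8, 9, 10, 10, 11, 12, 12, 13]
step 3: w=[0.3089, 0.1420, 0.1420, 0.0715, 0.0715, 0.0497, 0.0497, 0.0322, 0.0322, 0.0322, 0.0221, 0.0221, 0.0221, 0.0018]  mean=0.3244  Neff=6.4321  idx=[0, 0, 0, 0, 1, 1, 2, 2, 3, 4, 5, 7, 9, 12]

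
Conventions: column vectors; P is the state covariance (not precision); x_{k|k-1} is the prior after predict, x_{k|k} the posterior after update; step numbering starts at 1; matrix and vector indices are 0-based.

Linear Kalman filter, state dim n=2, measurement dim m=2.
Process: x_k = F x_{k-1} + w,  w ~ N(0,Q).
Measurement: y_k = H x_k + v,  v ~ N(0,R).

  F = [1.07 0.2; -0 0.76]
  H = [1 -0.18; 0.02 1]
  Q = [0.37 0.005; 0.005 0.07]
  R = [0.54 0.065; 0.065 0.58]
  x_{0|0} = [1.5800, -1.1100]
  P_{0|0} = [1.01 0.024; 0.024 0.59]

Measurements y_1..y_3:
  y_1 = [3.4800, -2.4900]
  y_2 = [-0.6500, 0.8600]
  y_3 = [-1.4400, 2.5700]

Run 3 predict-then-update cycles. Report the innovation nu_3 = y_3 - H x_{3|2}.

innov = [-1.9835, 3.1022]

step 1: x^-=[1.4686, -0.8436]  P^-=[1.5602 0.1142; 0.1142 0.4108]  S=[2.0724 0.1360; 0.1360 0.9960]  K=[0.7400 0.0449; -0.0079 0.4158]  nu=[1.8596, -1.6758]  x^+=[2.7694, -1.5550]  P^+=[0.4144 0.0659; 0.0659 0.2393]
step 2: x^-=[2.6522, -1.1818]  P^-=[0.8822 0.0949; 0.0949 0.2082]  S=[1.3947 0.1398; 0.1398 0.7924]  K=[0.6169 0.0333; 0.0149 0.2626]  nu=[-3.5150, 1.9888]  x^+=[0.5500, -0.7119]  P^+=[0.3447 0.0525; 0.0525 0.1522]
step 3: x^-=[0.4461, -0.5411]  P^-=[0.7933 0.0708; 0.0708 0.1579]  S=[1.3129 0.1230; 0.1230 0.7411]  K=[0.5928 0.0186; 0.0123 0.2130]  nu=[-1.9835, 3.1022]  x^+=[-0.6720, 0.0951]  P^+=[0.3290 0.0427; 0.0427 0.1235]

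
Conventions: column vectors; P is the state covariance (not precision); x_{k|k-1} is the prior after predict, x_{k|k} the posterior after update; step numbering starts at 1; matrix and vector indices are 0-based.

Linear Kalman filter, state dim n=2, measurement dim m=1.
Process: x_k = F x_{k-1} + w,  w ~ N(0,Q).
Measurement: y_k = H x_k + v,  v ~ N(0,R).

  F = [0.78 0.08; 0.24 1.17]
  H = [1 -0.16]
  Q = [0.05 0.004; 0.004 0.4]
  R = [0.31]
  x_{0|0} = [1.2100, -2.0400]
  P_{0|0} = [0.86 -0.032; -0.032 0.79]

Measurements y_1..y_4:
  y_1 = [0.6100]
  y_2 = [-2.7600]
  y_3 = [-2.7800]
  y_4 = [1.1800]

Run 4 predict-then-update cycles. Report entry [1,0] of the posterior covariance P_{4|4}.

P_post[1,0] = 1.0523

step 1: x^-=[0.7806, -2.0964]  P^-=[0.5743 0.2091; 0.2091 1.5130]  S=[0.8561]  K=[0.6317; -0.0385]  nu=[-0.5060]  x^+=[0.4609, -2.0769]  P^+=[0.2326 0.2299; 0.2299 1.5117]
step 2: x^-=[0.1934, -2.3194]  P^-=[0.2299 0.4033; 0.4033 2.6119]  S=[0.4777]  K=[0.3462; -0.0306]  nu=[-3.3245]  x^+=[-0.9575, -2.2177]  P^+=[0.1727 0.4084; 0.4084 2.6115]
step 3: x^-=[-0.9243, -2.8245]  P^-=[0.2227 0.6613; 0.6613 4.2141]  S=[0.4290]  K=[0.2725; -0.0303]  nu=[-2.3077]  x^+=[-1.5532, -2.7546]  P^+=[0.1909 0.6648; 0.6648 4.2138]
step 4: x^-=[-1.4319, -3.5957]  P^-=[0.2761 1.0536; 1.0536 6.5526]  S=[0.4166]  K=[0.2580; 0.0125]  nu=[2.0365]  x^+=[-0.9065, -3.5703]  P^+=[0.2483 1.0523; 1.0523 6.5525]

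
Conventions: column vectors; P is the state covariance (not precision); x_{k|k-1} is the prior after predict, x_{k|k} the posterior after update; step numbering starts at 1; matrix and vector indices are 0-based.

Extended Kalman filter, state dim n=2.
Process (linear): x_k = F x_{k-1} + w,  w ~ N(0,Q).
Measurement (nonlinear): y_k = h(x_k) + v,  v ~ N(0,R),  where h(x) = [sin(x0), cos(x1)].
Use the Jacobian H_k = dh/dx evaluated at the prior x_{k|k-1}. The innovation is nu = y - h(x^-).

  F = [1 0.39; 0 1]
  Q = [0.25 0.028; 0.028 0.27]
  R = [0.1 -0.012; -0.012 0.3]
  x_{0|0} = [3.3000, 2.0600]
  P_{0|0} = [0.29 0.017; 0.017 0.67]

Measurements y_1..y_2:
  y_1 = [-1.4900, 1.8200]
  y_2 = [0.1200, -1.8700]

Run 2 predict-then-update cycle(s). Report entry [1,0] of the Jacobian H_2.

step 1: x^-=[4.1034, 2.0600]  P^-=[0.6552 0.3063; 0.3063 0.9400]  H_jac=[-0.5720 0.0000; 0.0000 -0.8827]  S=[0.3144 0.1427; 0.1427 1.0324]  K=[-1.1451 -0.1037; -0.2055 -0.7753]  nu=[-0.6698, 2.2899]  x^+=[4.6330, 0.4223]  P^+=[0.1980 0.0197; 0.0197 0.2607]
step 2: x^-=[4.7977, 0.4223]  P^-=[0.5030 0.1493; 0.1493 0.5307]  H_jac=[0.0852 0.0000; 0.0000 -0.4098]  S=[0.1036 -0.0172; -0.0172 0.3891]  K=[0.3900 -0.1400; 0.0301 -0.5576]  nu=[1.1164, -2.7822]  x^+=[5.6227, 2.0072]  P^+=[0.4777 0.1139; 0.1139 0.4090]

H_jac[1,0] = 0.0000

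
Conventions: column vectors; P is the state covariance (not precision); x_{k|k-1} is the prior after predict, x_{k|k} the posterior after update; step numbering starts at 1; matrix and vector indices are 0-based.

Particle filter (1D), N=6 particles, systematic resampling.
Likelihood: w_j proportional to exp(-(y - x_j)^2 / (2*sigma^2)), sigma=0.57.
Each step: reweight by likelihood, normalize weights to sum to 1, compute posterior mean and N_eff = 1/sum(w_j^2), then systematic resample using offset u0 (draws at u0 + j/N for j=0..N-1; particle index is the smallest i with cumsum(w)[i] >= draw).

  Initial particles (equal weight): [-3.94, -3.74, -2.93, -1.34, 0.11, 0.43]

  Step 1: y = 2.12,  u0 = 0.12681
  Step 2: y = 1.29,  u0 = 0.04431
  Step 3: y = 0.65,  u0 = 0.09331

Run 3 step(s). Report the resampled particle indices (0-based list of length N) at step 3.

step 1: w=[0.0000, 0.0000, 0.0000, 0.0000, 0.1392, 0.8608]  mean=0.3855  Neff=1.3151  idx=[4, 5, 5, 5, 5, 5]
step 2: w=[0.0682, 0.1864, 0.1864, 0.1864, 0.1864, 0.1864]  mean=0.4082  Neff=5.6088  idx=[0, 1, 2, 3, 4, 5]
step 3: w=[0.1209, 0.1758, 0.1758, 0.1758, 0.1758, 0.1758]  mean=0.3913  Neff=5.9110  idx=[0, 1, 2, 3, 4, 5]

resampled_idx = [0, 1, 2, 3, 4, 5]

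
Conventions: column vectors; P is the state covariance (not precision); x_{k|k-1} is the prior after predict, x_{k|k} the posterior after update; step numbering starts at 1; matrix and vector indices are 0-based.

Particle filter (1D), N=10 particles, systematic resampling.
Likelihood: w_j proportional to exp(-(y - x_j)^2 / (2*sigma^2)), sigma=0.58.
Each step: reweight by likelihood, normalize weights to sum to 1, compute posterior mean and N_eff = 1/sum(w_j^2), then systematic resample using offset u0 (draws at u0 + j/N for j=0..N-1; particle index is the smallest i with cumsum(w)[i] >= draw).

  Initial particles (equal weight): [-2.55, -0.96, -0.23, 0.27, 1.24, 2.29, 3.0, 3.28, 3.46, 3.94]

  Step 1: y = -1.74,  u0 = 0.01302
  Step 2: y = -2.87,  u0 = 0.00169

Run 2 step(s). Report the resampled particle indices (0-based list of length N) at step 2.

resampled_idx = [0, 0, 1, 1, 2, 2, 3, 3, 4, 4]

step 1: w=[0.4609, 0.4948, 0.0412, 0.0030, 0.0000, 0.0000, 0.0000, 0.0000, 0.0000, 0.0000]  mean=-1.6591  Neff=2.1786  idx=[0, 0, 0, 0, 0, 1, 1, 1, 1, 1]
step 2: w=[0.1990, 0.1990, 0.1990, 0.1990, 0.1990, 0.0010, 0.0010, 0.0010, 0.0010, 0.0010]  mean=-2.5419  Neff=5.0514  idx=[0, 0, 1, 1, 2, 2, 3, 3, 4, 4]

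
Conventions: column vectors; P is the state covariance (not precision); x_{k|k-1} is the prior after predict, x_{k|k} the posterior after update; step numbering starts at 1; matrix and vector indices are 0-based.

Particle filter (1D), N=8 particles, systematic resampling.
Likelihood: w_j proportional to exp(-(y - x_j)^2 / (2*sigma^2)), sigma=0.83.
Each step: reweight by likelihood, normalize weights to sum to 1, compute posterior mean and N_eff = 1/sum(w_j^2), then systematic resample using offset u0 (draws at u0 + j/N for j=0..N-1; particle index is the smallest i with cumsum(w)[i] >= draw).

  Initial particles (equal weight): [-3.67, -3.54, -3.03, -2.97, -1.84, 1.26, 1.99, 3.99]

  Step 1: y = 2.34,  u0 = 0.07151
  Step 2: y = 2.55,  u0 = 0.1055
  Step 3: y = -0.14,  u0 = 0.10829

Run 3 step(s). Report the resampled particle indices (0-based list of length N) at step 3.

resampled_idx = [0, 0, 0, 0, 2, 3, 5, 6]

step 1: w=[0.0000, 0.0000, 0.0000, 0.0000, 0.0000, 0.2893, 0.6172, 0.0935]  mean=1.9658  Neff=2.1126  idx=[5, 5, 6, 6, 6, 6, 6, 7]
step 2: w=[0.0622, 0.0622, 0.1659, 0.1659, 0.1659, 0.1659, 0.1659, 0.0462]  mean=1.9916  Neff=6.7829  idx=[1, 2, 3, 4, 4, 5, 6, 7]
step 3: w=[0.5196, 0.0801, 0.0801, 0.0801, 0.0801, 0.0801, 0.0801, 0.0000]  mean=1.6107  Neff=3.2419  idx=[0, 0, 0, 0, 2, 3, 5, 6]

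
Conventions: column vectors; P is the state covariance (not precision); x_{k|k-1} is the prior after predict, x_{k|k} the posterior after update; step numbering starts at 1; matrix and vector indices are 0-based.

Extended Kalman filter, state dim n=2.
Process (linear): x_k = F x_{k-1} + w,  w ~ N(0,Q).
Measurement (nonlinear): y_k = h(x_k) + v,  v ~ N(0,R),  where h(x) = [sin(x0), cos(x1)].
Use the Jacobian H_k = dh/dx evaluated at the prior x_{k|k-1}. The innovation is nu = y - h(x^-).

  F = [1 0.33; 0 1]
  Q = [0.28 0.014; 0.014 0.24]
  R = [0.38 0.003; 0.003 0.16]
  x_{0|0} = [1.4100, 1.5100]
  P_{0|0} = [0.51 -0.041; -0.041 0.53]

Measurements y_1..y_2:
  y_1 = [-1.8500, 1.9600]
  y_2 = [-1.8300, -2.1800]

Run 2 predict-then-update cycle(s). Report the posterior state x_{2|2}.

x_post = [4.4248, -0.1265]

step 1: x^-=[1.9083, 1.5100]  P^-=[0.8207 0.1479; 0.1479 0.7700]  H_jac=[-0.3311 0.0000; 0.0000 -0.9982]  S=[0.4700 0.0519; 0.0519 0.9272]  K=[-0.5641 -0.1277; -0.0128 -0.8282]  nu=[-2.7936, 1.8992]  x^+=[3.2417, -0.0274]  P^+=[0.6485 0.0222; 0.0222 0.1328]
step 2: x^-=[3.2327, -0.0274]  P^-=[0.9576 0.0800; 0.0800 0.3728]  H_jac=[-0.9959 0.0000; 0.0000 0.0274]  S=[1.3297 0.0008; 0.0008 0.1603]  K=[-0.7172 0.0173; -0.0599 0.0639]  nu=[-1.7390, -3.1796]  x^+=[4.4248, -0.1265]  P^+=[0.2736 0.0227; 0.0227 0.3674]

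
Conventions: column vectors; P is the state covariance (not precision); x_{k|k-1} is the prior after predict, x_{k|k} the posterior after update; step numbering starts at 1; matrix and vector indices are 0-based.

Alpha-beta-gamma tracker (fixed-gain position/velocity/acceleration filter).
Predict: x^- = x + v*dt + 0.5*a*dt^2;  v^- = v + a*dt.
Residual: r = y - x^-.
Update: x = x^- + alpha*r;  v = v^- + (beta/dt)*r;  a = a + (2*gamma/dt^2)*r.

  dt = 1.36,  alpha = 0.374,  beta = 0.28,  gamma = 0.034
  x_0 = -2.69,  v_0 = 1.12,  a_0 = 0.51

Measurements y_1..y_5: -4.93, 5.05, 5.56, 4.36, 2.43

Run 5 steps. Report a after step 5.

a_post = -0.0353

step 1: x_pred=-0.6952  r=-4.2348  x^+=-2.2790  v^+=0.9417  a^+=0.3543
step 2: x_pred=-0.6706  r=5.7206  x^+=1.4689  v^+=2.6013  a^+=0.5646
step 3: x_pred=5.5289  r=0.0311  x^+=5.5405  v^+=3.3756  a^+=0.5658
step 4: x_pred=10.6546  r=-6.2946  x^+=8.3004  v^+=2.8491  a^+=0.3343
step 5: x_pred=12.4844  r=-10.0544  x^+=8.7241  v^+=1.2338  a^+=-0.0353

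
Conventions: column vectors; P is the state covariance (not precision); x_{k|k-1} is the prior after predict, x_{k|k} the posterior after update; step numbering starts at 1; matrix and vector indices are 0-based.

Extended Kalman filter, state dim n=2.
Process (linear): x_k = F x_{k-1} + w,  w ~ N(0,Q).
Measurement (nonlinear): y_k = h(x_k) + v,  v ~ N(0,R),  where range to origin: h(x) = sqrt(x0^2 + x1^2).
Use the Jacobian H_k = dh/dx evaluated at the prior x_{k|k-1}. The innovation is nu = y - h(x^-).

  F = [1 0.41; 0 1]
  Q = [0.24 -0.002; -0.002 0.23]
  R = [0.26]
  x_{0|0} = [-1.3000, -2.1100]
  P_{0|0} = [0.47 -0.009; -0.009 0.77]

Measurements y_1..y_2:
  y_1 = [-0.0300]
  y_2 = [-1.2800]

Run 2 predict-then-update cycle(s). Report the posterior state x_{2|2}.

x_post = [0.6018, 0.2841]

step 1: x^-=[-2.1651, -2.1100]  P^-=[0.8321 0.3047; 0.3047 1.0000]  H_jac=[-0.7162 -0.6979]  S=[1.4785]  K=[-0.5469; -0.6197]  nu=[-3.0532]  x^+=[-0.4954, -0.2180]  P^+=[0.3899 -0.1963; -0.1963 0.4323]
step 2: x^-=[-0.5847, -0.2180]  P^-=[0.5416 -0.0211; -0.0211 0.6623]  H_jac=[-0.9370 -0.3494]  S=[0.8025]  K=[-0.6231; -0.2637]  nu=[-1.9041]  x^+=[0.6018, 0.2841]  P^+=[0.2300 -0.1530; -0.1530 0.6065]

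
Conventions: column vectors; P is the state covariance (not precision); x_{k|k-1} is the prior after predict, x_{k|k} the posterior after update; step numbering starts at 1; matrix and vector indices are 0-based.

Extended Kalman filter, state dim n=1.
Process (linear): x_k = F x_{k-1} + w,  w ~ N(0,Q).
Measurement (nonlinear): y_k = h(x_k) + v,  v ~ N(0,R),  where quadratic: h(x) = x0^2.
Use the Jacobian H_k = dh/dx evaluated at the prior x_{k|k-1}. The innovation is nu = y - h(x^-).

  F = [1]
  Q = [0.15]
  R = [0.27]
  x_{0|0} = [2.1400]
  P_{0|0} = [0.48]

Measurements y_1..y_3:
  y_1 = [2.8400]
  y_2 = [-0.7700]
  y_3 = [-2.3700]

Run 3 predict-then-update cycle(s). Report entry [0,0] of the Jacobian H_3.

H_jac[0,0] = 1.5612

step 1: x^-=[2.1400]  P^-=[0.6300]  H_jac=[4.2800]  S=[11.8106]  K=[0.2283]  nu=[-1.7396]  x^+=[1.7428]  P^+=[0.0144]
step 2: x^-=[1.7428]  P^-=[0.1644]  H_jac=[3.4857]  S=[2.2675]  K=[0.2527]  nu=[-3.8075]  x^+=[0.7806]  P^+=[0.0196]
step 3: x^-=[0.7806]  P^-=[0.1696]  H_jac=[1.5612]  S=[0.6833]  K=[0.3874]  nu=[-2.9793]  x^+=[-0.3737]  P^+=[0.0670]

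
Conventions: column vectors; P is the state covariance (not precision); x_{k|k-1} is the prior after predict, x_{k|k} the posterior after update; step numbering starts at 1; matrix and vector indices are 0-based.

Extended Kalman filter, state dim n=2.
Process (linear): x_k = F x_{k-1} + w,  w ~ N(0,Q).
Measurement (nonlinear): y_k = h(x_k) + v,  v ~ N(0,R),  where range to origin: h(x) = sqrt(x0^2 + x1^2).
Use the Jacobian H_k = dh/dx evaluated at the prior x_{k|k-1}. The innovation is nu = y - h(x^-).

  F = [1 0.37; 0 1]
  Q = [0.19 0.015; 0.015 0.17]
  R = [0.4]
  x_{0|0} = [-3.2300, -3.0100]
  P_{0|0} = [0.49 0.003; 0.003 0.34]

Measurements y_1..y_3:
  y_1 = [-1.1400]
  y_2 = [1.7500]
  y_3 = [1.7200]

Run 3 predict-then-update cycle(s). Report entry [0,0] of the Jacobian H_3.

H_jac[0,0] = -0.8414

step 1: x^-=[-4.3437, -3.0100]  P^-=[0.7288 0.1438; 0.1438 0.5100]  H_jac=[-0.8219 -0.5696]  S=[1.1924]  K=[-0.5710; -0.3427]  nu=[-6.4247]  x^+=[-0.6751, -0.8081]  P^+=[0.3400 -0.0896; -0.0896 0.3699]
step 2: x^-=[-0.9741, -0.8081]  P^-=[0.5143 0.0623; 0.0623 0.5399]  H_jac=[-0.7696 -0.6385]  S=[0.9860]  K=[-0.4418; -0.3983]  nu=[0.4844]  x^+=[-1.1881, -1.0010]  P^+=[0.3219 -0.1112; -0.1112 0.3835]
step 3: x^-=[-1.5584, -1.0010]  P^-=[0.4821 0.0457; 0.0457 0.5535]  H_jac=[-0.8414 -0.5404]  S=[0.9445]  K=[-0.4556; -0.3574]  nu=[-0.1322]  x^+=[-1.4982, -0.9538]  P^+=[0.2860 -0.1081; -0.1081 0.4329]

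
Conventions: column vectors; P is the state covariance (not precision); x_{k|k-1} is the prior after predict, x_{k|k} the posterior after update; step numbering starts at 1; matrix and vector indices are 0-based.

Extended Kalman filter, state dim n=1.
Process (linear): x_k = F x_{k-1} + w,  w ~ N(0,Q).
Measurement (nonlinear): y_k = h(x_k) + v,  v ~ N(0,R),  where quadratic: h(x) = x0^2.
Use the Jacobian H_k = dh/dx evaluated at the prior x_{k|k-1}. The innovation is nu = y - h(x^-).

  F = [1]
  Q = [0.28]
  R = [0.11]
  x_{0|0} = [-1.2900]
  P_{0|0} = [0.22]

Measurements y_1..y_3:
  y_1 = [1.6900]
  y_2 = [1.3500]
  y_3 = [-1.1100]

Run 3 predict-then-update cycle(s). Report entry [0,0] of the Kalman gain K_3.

K[0,0] = -0.3984

step 1: x^-=[-1.2900]  P^-=[0.5000]  H_jac=[-2.5800]  S=[3.4382]  K=[-0.3752]  nu=[0.0259]  x^+=[-1.2997]  P^+=[0.0160]
step 2: x^-=[-1.2997]  P^-=[0.2960]  H_jac=[-2.5994]  S=[2.1101]  K=[-0.3646]  nu=[-0.3393]  x^+=[-1.1760]  P^+=[0.0154]
step 3: x^-=[-1.1760]  P^-=[0.2954]  H_jac=[-2.3520]  S=[1.7443]  K=[-0.3984]  nu=[-2.4930]  x^+=[-0.1829]  P^+=[0.0186]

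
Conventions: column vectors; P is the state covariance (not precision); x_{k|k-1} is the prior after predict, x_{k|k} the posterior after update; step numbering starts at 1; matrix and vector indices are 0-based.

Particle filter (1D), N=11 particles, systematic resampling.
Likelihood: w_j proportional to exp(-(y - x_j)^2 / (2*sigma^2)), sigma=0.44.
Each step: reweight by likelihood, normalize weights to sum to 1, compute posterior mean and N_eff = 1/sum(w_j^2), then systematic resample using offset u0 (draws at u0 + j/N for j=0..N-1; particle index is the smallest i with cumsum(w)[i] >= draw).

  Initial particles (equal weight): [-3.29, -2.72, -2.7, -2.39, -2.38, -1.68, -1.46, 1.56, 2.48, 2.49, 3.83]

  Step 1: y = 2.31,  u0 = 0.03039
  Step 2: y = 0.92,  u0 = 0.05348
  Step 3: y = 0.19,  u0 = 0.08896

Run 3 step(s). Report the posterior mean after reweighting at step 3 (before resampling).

post_mean = 1.5600

step 1: w=[0.0000, 0.0000, 0.0000, 0.0000, 0.0000, 0.0000, 0.0000, 0.1122, 0.4453, 0.4413, 0.0012]  mean=2.3828  Neff=2.4656  idx=[7, 8, 8, 8, 8, 8, 9, 9, 9, 9, 9]
step 2: w=[0.9509, 0.0051, 0.0051, 0.0051, 0.0051, 0.0051, 0.0047, 0.0047, 0.0047, 0.0047, 0.0047]  mean=1.6054  Neff=1.1056  idx=[0, 0, 0, 0, 0, 0, 0, 0, 0, 0, 3]
step 3: w=[0.1000, 0.1000, 0.1000, 0.1000, 0.1000, 0.1000, 0.1000, 0.1000, 0.1000, 0.1000, 0.0000]  mean=1.5600  Neff=10.0003  idx=[0, 1, 2, 3, 4, 5, 6, 7, 8, 9, 9]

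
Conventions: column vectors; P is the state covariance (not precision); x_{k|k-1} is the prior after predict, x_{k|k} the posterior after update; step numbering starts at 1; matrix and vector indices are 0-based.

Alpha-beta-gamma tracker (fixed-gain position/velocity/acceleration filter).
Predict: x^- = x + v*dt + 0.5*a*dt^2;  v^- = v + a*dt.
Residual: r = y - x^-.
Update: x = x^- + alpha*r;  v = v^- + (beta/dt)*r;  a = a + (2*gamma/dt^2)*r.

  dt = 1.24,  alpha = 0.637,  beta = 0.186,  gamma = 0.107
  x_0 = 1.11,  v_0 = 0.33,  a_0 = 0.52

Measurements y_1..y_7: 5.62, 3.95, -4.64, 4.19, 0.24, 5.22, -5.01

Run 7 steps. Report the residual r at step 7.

resid = -6.1203

step 1: x_pred=1.9190  r=3.7010  x^+=4.2765  v^+=1.5300  a^+=1.0351
step 2: x_pred=6.9695  r=-3.0195  x^+=5.0461  v^+=2.3606  a^+=0.6149
step 3: x_pred=8.4459  r=-13.0859  x^+=0.1102  v^+=1.1601  a^+=-1.2064
step 4: x_pred=0.6212  r=3.5688  x^+=2.8945  v^+=0.1995  a^+=-0.7097
step 5: x_pred=2.5963  r=-2.3563  x^+=1.0953  v^+=-1.0340  a^+=-1.0376
step 6: x_pred=-0.9846  r=6.2046  x^+=2.9677  v^+=-1.3900  a^+=-0.1741
step 7: x_pred=1.1103  r=-6.1203  x^+=-2.7883  v^+=-2.5239  a^+=-1.0259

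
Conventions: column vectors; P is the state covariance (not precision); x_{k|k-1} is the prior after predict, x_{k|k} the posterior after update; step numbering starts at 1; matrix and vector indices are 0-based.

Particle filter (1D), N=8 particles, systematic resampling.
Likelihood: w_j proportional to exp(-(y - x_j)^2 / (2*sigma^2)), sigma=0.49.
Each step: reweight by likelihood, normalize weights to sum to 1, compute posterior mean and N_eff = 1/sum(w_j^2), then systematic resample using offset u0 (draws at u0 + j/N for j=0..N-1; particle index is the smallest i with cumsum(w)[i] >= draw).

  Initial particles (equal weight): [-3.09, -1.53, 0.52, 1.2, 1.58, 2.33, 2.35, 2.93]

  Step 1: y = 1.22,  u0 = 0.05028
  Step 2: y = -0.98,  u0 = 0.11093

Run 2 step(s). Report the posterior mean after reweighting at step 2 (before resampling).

step 1: w=[0.0000, 0.0000, 0.1586, 0.4397, 0.3360, 0.0338, 0.0308, 0.0010]  mean=1.2952  Neff=2.9983  idx=[2, 3, 3, 3, 3, 4, 4, 4]
step 2: w=[0.9783, 0.0053, 0.0053, 0.0053, 0.0053, 0.0001, 0.0001, 0.0001]  mean=0.5349  Neff=1.0448  idx=[0, 0, 0, 0, 0, 0, 0, 2]

post_mean = 0.5349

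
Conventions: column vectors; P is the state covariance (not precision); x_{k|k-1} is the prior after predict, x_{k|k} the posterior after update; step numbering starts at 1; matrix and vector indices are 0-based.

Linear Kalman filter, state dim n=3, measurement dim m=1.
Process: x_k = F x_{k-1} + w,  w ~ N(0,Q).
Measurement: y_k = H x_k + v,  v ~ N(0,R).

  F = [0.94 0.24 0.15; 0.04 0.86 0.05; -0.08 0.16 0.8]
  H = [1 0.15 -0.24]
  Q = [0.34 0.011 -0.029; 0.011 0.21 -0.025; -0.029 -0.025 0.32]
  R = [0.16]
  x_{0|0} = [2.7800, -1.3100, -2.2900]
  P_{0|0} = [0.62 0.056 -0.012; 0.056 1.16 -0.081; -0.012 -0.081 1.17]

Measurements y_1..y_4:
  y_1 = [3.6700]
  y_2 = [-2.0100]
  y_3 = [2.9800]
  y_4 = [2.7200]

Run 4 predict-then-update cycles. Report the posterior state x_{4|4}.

step 1: x^-=[1.9553, -1.1299, -2.2640]  P^-=[0.9970 0.3163 0.0903; 0.3163 1.0687 0.1192; 0.0903 0.1192 1.0818]  S=[1.2863]  K=[0.7951; 0.3482; -0.1177]  nu=[1.3408]  x^+=[3.0214, -0.6630, -2.4219]  P^+=[0.1838 -0.0399 0.2107; -0.0399 0.9127 0.1720; 0.2107 0.1720 1.0640]
step 2: x^-=[2.3177, -0.5704, -2.2853]  P^-=[0.6327 0.2170 0.3078; 0.2170 0.9009 0.2706; 0.3078 0.2706 1.0436]  S=[0.7710]  K=[0.7671; 0.3725; 0.1270]  nu=[-4.7906]  x^+=[-1.3570, -2.3551, -2.8936]  P^+=[0.1791 -0.0033 0.2327; -0.0033 0.7939 0.2342; 0.2327 0.2342 1.0311]
step 3: x^-=[-2.2748, -2.2243, -2.5831]  P^-=[0.6481 0.2320 0.3341; 0.2320 0.8209 0.2946; 0.3341 0.2946 1.0317]  S=[0.7741]  K=[0.7787; 0.3674; 0.1688]  nu=[4.9685]  x^+=[1.5942, -0.3987, -1.7443]  P^+=[0.1788 0.0105 0.2323; 0.0105 0.7164 0.2466; 0.2323 0.2466 1.0096]
step 4: x^-=[1.1412, -0.3663, -1.5868]  P^-=[0.6500 0.2288 0.3328; 0.2288 0.7655 0.2909; 0.3328 0.2909 1.0187]  S=[0.7738]  K=[0.7811; 0.3539; 0.1705]  nu=[1.2529]  x^+=[2.1198, 0.0771, -1.3732]  P^+=[0.1779 0.0149 0.2297; 0.0149 0.6686 0.2442; 0.2297 0.2442 0.9963]

x_post = [2.1198, 0.0771, -1.3732]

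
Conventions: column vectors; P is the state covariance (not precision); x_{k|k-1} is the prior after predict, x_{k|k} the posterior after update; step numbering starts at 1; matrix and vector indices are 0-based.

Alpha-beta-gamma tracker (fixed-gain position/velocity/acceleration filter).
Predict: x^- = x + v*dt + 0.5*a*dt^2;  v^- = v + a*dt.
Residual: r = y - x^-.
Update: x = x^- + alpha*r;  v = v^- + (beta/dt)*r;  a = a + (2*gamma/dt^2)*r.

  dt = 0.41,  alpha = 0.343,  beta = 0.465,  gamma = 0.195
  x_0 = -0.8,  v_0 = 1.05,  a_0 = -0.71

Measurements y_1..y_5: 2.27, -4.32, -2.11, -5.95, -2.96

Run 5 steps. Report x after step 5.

x_post = -8.7381

step 1: x_pred=-0.4292  r=2.6992  x^+=0.4966  v^+=3.8202  a^+=5.5522
step 2: x_pred=2.5296  r=-6.8496  x^+=0.1802  v^+=-1.6718  a^+=-10.3391
step 3: x_pred=-1.3743  r=-0.7357  x^+=-1.6266  v^+=-6.7453  a^+=-12.0460
step 4: x_pred=-5.4047  r=-0.5453  x^+=-5.5917  v^+=-12.3026  a^+=-13.3112
step 5: x_pred=-11.7546  r=8.7946  x^+=-8.7381  v^+=-7.7858  a^+=7.0927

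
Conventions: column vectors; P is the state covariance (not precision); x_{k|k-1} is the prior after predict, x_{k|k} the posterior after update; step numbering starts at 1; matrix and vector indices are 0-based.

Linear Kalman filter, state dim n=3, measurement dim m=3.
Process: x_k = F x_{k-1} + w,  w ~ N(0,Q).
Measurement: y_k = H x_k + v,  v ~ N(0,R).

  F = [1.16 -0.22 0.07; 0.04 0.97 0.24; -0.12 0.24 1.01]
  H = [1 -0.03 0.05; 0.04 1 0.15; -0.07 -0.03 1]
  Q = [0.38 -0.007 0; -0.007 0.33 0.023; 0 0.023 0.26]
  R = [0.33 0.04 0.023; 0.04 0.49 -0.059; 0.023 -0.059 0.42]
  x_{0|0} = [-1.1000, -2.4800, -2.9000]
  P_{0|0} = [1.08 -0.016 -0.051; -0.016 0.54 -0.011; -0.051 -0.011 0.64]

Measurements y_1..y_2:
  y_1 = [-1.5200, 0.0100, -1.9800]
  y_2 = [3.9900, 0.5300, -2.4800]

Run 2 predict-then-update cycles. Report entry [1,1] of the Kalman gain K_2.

K[1,1] = 0.5469

step 1: x^-=[-0.9334, -3.1456, -3.3922]  P^-=[1.8627 -0.0937 -0.1955; -0.0937 0.8693 0.2884; -0.1955 0.2884 0.9675]  S=[2.1811 -0.0145 -0.2596; -0.0145 1.4607 0.3428; -0.2596 0.3428 1.4071]  K=[0.8422 -0.0079 -0.0724; -0.0402 0.6138 0.0341; 0.0079 0.1368 0.6593]  nu=[-0.5114, 3.7018, 1.2525]  x^+=[-1.4838, -0.8103, -2.0642]  P^+=[0.2761 0.0216 0.0094; 0.0216 0.2981 -0.0123; 0.0094 -0.0123 0.2693]
step 2: x^-=[-1.6875, -1.3408, -2.1013]  P^-=[0.7581 -0.0267 -0.0151; -0.0267 0.6226 0.1414; -0.0151 0.1414 0.5464]  S=[1.0897 0.0333 -0.0209; 0.0333 1.1662 0.1443; -0.0209 0.1443 0.9641]  K=[0.6951 -0.0121 -0.0530; -0.0509 0.5469 0.0462; 0.0141 0.1231 0.5452]  nu=[5.7423, 2.2534, -0.5371]  x^+=[2.3053, -0.4257, -2.0360]  P^+=[0.2276 0.0143 0.0108; 0.0143 0.2634 -0.0051; 0.0108 -0.0051 0.2227]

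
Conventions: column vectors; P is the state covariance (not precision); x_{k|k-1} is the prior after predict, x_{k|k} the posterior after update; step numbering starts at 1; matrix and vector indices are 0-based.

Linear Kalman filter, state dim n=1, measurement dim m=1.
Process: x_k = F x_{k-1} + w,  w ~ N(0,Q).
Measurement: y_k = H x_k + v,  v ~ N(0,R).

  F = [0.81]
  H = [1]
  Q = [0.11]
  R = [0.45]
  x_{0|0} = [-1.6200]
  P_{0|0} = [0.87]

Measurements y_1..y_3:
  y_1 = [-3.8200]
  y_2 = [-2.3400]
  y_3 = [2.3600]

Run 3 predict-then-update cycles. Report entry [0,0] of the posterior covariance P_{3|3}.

P_post[0,0] = 0.1501

step 1: x^-=[-1.3122]  P^-=[0.6808]  S=[1.1308]  K=[0.6021]  nu=[-2.5078]  x^+=[-2.8220]  P^+=[0.2709]
step 2: x^-=[-2.2858]  P^-=[0.2878]  S=[0.7378]  K=[0.3900]  nu=[-0.0542]  x^+=[-2.3070]  P^+=[0.1755]
step 3: x^-=[-1.8686]  P^-=[0.2252]  S=[0.6752]  K=[0.3335]  nu=[4.2286]  x^+=[-0.4584]  P^+=[0.1501]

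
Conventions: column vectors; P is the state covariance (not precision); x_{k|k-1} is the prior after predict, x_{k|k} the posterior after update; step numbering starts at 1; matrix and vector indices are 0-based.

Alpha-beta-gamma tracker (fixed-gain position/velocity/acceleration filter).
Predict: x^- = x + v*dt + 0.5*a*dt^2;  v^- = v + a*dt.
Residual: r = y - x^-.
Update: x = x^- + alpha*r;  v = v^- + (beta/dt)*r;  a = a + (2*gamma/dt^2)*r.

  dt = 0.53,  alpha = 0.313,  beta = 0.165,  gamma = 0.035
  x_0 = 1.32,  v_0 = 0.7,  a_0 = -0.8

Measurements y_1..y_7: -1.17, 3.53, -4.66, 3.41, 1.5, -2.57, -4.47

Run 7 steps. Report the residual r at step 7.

resid = -2.0583

step 1: x_pred=1.5786  r=-2.7486  x^+=0.7183  v^+=-0.5797  a^+=-1.4850
step 2: x_pred=0.2025  r=3.3275  x^+=1.2440  v^+=-0.3308  a^+=-0.6558
step 3: x_pred=0.9766  r=-5.6366  x^+=-0.7877  v^+=-2.4332  a^+=-2.0604
step 4: x_pred=-2.3666  r=5.7766  x^+=-0.5585  v^+=-1.7268  a^+=-0.6209
step 5: x_pred=-1.5609  r=3.0609  x^+=-0.6029  v^+=-1.1029  a^+=0.1419
step 6: x_pred=-1.1675  r=-1.4025  x^+=-1.6065  v^+=-1.4643  a^+=-0.2076
step 7: x_pred=-2.4117  r=-2.0583  x^+=-3.0559  v^+=-2.2151  a^+=-0.7205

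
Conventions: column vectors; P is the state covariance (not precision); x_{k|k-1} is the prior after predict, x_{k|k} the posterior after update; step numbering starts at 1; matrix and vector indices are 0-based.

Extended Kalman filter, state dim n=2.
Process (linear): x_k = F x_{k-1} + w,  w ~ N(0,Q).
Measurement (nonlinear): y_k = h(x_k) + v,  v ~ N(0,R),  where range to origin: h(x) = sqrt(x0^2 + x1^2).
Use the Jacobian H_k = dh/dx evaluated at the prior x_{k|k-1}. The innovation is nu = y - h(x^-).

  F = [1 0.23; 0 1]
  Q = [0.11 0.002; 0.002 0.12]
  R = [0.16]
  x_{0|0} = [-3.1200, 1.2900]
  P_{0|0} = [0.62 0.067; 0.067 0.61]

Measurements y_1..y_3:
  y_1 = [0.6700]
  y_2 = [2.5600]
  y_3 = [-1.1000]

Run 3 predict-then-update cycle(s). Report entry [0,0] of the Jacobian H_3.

step 1: x^-=[-2.8233, 1.2900]  P^-=[0.7931 0.2093; 0.2093 0.7300]  H_jac=[-0.9096 0.4156]  S=[0.7840]  K=[-0.8092; 0.1442]  nu=[-2.4340]  x^+=[-0.8537, 0.9391]  P^+=[0.2798 0.3007; 0.3007 0.7137]
step 2: x^-=[-0.6377, 0.9391]  P^-=[0.5659 0.4669; 0.4669 0.8337]  H_jac=[-0.5618 0.8273]  S=[0.4752]  K=[0.1439; 0.8995]  nu=[1.4248]  x^+=[-0.4326, 2.2208]  P^+=[0.5560 0.4054; 0.4054 0.4492]
step 3: x^-=[0.0781, 2.2208]  P^-=[0.8763 0.5107; 0.5107 0.5692]  H_jac=[0.0352 0.9994]  S=[0.7655]  K=[0.7070; 0.7666]  nu=[-3.3221]  x^+=[-2.2706, -0.3260]  P^+=[0.4936 0.0958; 0.0958 0.1194]

H_jac[0,0] = 0.0352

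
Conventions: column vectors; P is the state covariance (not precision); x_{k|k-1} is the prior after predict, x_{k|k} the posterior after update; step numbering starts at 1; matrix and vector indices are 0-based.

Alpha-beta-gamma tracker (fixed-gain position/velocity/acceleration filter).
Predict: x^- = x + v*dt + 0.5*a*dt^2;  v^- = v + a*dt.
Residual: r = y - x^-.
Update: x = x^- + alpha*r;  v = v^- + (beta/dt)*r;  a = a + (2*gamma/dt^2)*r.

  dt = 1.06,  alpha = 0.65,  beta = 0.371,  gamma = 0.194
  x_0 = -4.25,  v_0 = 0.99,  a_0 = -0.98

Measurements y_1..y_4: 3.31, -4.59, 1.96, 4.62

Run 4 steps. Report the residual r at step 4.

resid = 3.6618

step 1: x_pred=-3.7512  r=7.0612  x^+=0.8386  v^+=2.4226  a^+=1.4584
step 2: x_pred=4.2259  r=-8.8159  x^+=-1.5044  v^+=0.8829  a^+=-1.5859
step 3: x_pred=-1.4595  r=3.4195  x^+=0.7632  v^+=0.3987  a^+=-0.4051
step 4: x_pred=0.9582  r=3.6618  x^+=3.3384  v^+=1.2509  a^+=0.8594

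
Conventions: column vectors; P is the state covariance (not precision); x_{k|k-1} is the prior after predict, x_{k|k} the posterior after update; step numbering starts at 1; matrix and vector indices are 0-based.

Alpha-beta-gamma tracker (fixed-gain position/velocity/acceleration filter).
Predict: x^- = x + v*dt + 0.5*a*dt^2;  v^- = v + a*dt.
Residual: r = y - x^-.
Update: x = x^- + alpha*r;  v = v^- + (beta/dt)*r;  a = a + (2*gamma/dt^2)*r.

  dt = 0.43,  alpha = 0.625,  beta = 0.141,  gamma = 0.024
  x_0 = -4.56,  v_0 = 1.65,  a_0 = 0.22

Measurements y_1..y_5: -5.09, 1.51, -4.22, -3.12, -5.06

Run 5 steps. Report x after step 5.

x_post = -3.8745

step 1: x_pred=-3.8302  r=-1.2598  x^+=-4.6176  v^+=1.3315  a^+=-0.1071
step 2: x_pred=-4.0549  r=5.5649  x^+=-0.5768  v^+=3.1102  a^+=1.3376
step 3: x_pred=0.8842  r=-5.1042  x^+=-2.3059  v^+=2.0117  a^+=0.0125
step 4: x_pred=-1.4397  r=-1.6803  x^+=-2.4899  v^+=1.4661  a^+=-0.4237
step 5: x_pred=-1.8986  r=-3.1614  x^+=-3.8745  v^+=0.2473  a^+=-1.2443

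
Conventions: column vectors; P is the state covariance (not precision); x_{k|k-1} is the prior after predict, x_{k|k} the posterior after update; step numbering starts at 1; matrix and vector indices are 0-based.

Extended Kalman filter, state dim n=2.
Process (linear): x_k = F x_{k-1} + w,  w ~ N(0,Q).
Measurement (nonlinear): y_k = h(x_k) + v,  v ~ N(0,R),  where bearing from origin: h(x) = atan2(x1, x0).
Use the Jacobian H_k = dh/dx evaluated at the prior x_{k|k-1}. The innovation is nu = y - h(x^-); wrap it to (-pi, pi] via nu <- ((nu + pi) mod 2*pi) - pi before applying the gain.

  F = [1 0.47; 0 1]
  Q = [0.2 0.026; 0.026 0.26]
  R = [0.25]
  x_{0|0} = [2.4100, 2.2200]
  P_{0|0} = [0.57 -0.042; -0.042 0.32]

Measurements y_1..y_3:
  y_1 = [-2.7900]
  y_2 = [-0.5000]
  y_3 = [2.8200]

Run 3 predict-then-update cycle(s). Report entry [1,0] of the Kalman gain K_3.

K[1,0] = 0.3151

step 1: x^-=[3.4534, 2.2200]  P^-=[0.8012 0.1344; 0.1344 0.5800]  H_jac=[-0.1317 0.2049]  S=[0.2810]  K=[-0.2776; 0.3599]  nu=[2.9219]  x^+=[2.6424, 3.2716]  P^+=[0.7796 0.1625; 0.1625 0.5436]
step 2: x^-=[4.1801, 3.2716]  P^-=[1.2524 0.4440; 0.4440 0.8036]  H_jac=[-0.1161 0.1484]  S=[0.2693]  K=[-0.2954; 0.2513]  nu=[-1.1641]  x^+=[4.5240, 2.9791]  P^+=[1.2289 0.4640; 0.4640 0.7866]
step 3: x^-=[5.9242, 2.9791]  P^-=[2.0387 0.8597; 0.8597 1.0466]  H_jac=[-0.0678 0.1347]  S=[0.2627]  K=[-0.0849; 0.3151]  nu=[2.3541]  x^+=[5.7242, 3.7209]  P^+=[2.0368 0.8667; 0.8667 1.0205]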